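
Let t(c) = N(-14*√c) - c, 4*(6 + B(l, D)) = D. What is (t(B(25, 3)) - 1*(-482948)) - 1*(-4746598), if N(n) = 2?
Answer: 20918213/4 ≈ 5.2296e+6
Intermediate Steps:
B(l, D) = -6 + D/4
t(c) = 2 - c
(t(B(25, 3)) - 1*(-482948)) - 1*(-4746598) = ((2 - (-6 + (¼)*3)) - 1*(-482948)) - 1*(-4746598) = ((2 - (-6 + ¾)) + 482948) + 4746598 = ((2 - 1*(-21/4)) + 482948) + 4746598 = ((2 + 21/4) + 482948) + 4746598 = (29/4 + 482948) + 4746598 = 1931821/4 + 4746598 = 20918213/4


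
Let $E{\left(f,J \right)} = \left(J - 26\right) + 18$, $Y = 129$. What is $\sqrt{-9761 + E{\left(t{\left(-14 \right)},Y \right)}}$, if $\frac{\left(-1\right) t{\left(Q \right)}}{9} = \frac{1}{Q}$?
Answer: $2 i \sqrt{2410} \approx 98.183 i$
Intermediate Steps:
$t{\left(Q \right)} = - \frac{9}{Q}$
$E{\left(f,J \right)} = -8 + J$ ($E{\left(f,J \right)} = \left(-26 + J\right) + 18 = -8 + J$)
$\sqrt{-9761 + E{\left(t{\left(-14 \right)},Y \right)}} = \sqrt{-9761 + \left(-8 + 129\right)} = \sqrt{-9761 + 121} = \sqrt{-9640} = 2 i \sqrt{2410}$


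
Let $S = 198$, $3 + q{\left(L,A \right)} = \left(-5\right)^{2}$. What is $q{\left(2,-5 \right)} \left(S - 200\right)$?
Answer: $-44$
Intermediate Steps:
$q{\left(L,A \right)} = 22$ ($q{\left(L,A \right)} = -3 + \left(-5\right)^{2} = -3 + 25 = 22$)
$q{\left(2,-5 \right)} \left(S - 200\right) = 22 \left(198 - 200\right) = 22 \left(-2\right) = -44$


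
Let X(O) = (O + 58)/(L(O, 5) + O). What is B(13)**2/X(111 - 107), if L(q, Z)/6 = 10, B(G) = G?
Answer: 5408/31 ≈ 174.45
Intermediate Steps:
L(q, Z) = 60 (L(q, Z) = 6*10 = 60)
X(O) = (58 + O)/(60 + O) (X(O) = (O + 58)/(60 + O) = (58 + O)/(60 + O))
B(13)**2/X(111 - 107) = 13**2/(((58 + (111 - 107))/(60 + (111 - 107)))) = 169/(((58 + 4)/(60 + 4))) = 169/((62/64)) = 169/(((1/64)*62)) = 169/(31/32) = 169*(32/31) = 5408/31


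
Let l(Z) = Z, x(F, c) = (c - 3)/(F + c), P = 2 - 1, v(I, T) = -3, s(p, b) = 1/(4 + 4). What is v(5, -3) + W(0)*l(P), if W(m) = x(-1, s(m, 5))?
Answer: 2/7 ≈ 0.28571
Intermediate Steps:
s(p, b) = 1/8
P = 1
x(F, c) = (-3 + c)/(F + c)
W(m) = 23/7 (W(m) = (-3 + 1/8)/(-1 + 1/8) = -23/8/(-7/8) = -8/7*(-23/8) = 23/7)
v(5, -3) + W(0)*l(P) = -3 + (23/7)*1 = -3 + 23/7 = 2/7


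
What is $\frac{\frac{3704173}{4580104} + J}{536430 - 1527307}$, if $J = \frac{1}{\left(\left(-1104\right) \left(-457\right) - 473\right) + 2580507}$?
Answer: $- \frac{5712877928665}{6999364262521585448} \approx -8.162 \cdot 10^{-7}$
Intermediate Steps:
$J = \frac{1}{3084562}$ ($J = \frac{1}{\left(504528 - 473\right) + 2580507} = \frac{1}{504055 + 2580507} = \frac{1}{3084562} \approx 3.242 \cdot 10^{-7}$)
$\frac{\frac{3704173}{4580104} + J}{536430 - 1527307} = \frac{\frac{3704173}{4580104} + \frac{1}{3084562}}{536430 - 1527307} = \frac{3704173 \cdot \frac{1}{4580104} + \frac{1}{3084562}}{-990877} = \left(\frac{3704173}{4580104} + \frac{1}{3084562}\right) \left(- \frac{1}{990877}\right) = \frac{5712877928665}{7063807377224} \left(- \frac{1}{990877}\right) = - \frac{5712877928665}{6999364262521585448}$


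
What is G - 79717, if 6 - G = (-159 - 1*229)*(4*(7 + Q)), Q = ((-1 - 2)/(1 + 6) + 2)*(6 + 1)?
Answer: -51775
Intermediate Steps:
Q = 11 (Q = (-3/7 + 2)*7 = (11/7)*7 = 11)
G = 27942 (G = 6 - (-159 - 1*229)*4*(7 + 11) = 6 - (-159 - 229)*4*18 = 6 - (-388)*72 = 6 - 1*(-27936) = 6 + 27936 = 27942)
G - 79717 = 27942 - 79717 = -51775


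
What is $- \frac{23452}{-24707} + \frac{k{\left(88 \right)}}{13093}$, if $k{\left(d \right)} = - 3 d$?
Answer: $\frac{300534388}{323488751} \approx 0.92904$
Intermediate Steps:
$- \frac{23452}{-24707} + \frac{k{\left(88 \right)}}{13093} = - \frac{23452}{-24707} + \frac{\left(-3\right) 88}{13093} = \left(-23452\right) \left(- \frac{1}{24707}\right) - \frac{264}{13093} = \frac{23452}{24707} - \frac{264}{13093} = \frac{300534388}{323488751}$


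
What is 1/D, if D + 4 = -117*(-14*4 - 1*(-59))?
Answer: -1/355 ≈ -0.0028169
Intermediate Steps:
D = -355 (D = -4 - 117*(-14*4 - 1*(-59)) = -4 - 117*(-56 + 59) = -4 - 117*3 = -4 - 351 = -355)
1/D = 1/(-355) = -1/355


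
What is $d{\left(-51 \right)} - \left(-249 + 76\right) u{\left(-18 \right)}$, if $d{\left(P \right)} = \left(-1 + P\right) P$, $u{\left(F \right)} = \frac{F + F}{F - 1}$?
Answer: $\frac{56616}{19} \approx 2979.8$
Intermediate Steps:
$u{\left(F \right)} = \frac{2 F}{-1 + F}$
$d{\left(P \right)} = P \left(-1 + P\right)$
$d{\left(-51 \right)} - \left(-249 + 76\right) u{\left(-18 \right)} = - 51 \left(-1 - 51\right) - \left(-249 + 76\right) 2 \left(-18\right) \frac{1}{-1 - 18} = \left(-51\right) \left(-52\right) - - 173 \cdot 2 \left(-18\right) \frac{1}{-19} = 2652 - - 173 \cdot 2 \left(-18\right) \left(- \frac{1}{19}\right) = 2652 - \left(-173\right) \frac{36}{19} = 2652 - - \frac{6228}{19} = 2652 + \frac{6228}{19} = \frac{56616}{19}$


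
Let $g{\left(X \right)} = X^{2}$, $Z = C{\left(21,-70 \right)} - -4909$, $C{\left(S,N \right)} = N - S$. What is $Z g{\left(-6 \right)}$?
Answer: $173448$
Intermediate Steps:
$Z = 4818$ ($Z = \left(-70 - 21\right) - -4909 = \left(-70 - 21\right) + 4909 = -91 + 4909 = 4818$)
$Z g{\left(-6 \right)} = 4818 \left(-6\right)^{2} = 4818 \cdot 36 = 173448$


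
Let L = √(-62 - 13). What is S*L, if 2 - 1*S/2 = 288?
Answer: -2860*I*√3 ≈ -4953.7*I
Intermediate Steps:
S = -572 (S = 4 - 2*288 = 4 - 576 = -572)
L = 5*I*√3 (L = √(-75) = 5*I*√3 ≈ 8.6602*I)
S*L = -2860*I*√3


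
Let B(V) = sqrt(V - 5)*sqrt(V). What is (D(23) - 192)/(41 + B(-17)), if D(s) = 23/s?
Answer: -7831/1307 - 191*sqrt(374)/1307 ≈ -8.8177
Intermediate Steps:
B(V) = sqrt(V)*sqrt(-5 + V) (B(V) = sqrt(-5 + V)*sqrt(V) = sqrt(V)*sqrt(-5 + V))
(D(23) - 192)/(41 + B(-17)) = (23/23 - 192)/(41 + sqrt(-17)*sqrt(-5 - 17)) = (23*(1/23) - 192)/(41 + (I*sqrt(17))*sqrt(-22)) = (1 - 192)/(41 + (I*sqrt(17))*(I*sqrt(22))) = -191/(41 - sqrt(374))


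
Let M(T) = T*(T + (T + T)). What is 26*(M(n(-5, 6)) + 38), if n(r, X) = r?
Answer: 2938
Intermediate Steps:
M(T) = 3*T² (M(T) = T*(T + 2*T) = T*(3*T) = 3*T²)
26*(M(n(-5, 6)) + 38) = 26*(3*(-5)² + 38) = 26*(3*25 + 38) = 26*(75 + 38) = 26*113 = 2938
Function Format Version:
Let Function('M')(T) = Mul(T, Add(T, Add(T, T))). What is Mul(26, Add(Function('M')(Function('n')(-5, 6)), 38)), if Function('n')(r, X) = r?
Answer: 2938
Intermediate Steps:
Function('M')(T) = Mul(3, Pow(T, 2)) (Function('M')(T) = Mul(T, Add(T, Mul(2, T))) = Mul(T, Mul(3, T)) = Mul(3, Pow(T, 2)))
Mul(26, Add(Function('M')(Function('n')(-5, 6)), 38)) = Mul(26, Add(Mul(3, Pow(-5, 2)), 38)) = Mul(26, Add(Mul(3, 25), 38)) = Mul(26, Add(75, 38)) = Mul(26, 113) = 2938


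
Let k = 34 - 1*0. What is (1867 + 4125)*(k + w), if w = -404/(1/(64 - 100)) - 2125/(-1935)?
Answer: 33807529112/387 ≈ 8.7358e+7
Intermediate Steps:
k = 34 (k = 34 + 0 = 34)
w = 5628953/387 (w = -404/(1/(-36)) - 2125*(-1/1935) = -404/(-1/36) + 425/387 = -404*(-36) + 425/387 = 14544 + 425/387 = 5628953/387 ≈ 14545.)
(1867 + 4125)*(k + w) = (1867 + 4125)*(34 + 5628953/387) = 5992*(5642111/387) = 33807529112/387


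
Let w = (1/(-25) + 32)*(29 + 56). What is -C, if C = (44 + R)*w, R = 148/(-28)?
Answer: -3680993/35 ≈ -1.0517e+5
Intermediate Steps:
w = 13583/5 (w = (-1/25 + 32)*85 = (799/25)*85 = 13583/5 ≈ 2716.6)
R = -37/7 (R = 148*(-1/28) = -37/7 ≈ -5.2857)
C = 3680993/35 (C = (44 - 37/7)*(13583/5) = (271/7)*(13583/5) = 3680993/35 ≈ 1.0517e+5)
-C = -1*3680993/35 = -3680993/35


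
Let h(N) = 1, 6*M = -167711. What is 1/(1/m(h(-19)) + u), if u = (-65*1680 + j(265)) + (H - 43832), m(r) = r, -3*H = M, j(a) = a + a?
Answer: -18/2577307 ≈ -6.9840e-6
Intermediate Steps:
M = -167711/6 (M = (1/6)*(-167711) = -167711/6 ≈ -27952.)
j(a) = 2*a
H = 167711/18 (H = -1/3*(-167711/6) = 167711/18 ≈ 9317.3)
u = -2577325/18 (u = (-65*1680 + 2*265) + (167711/18 - 43832) = (-109200 + 530) - 621265/18 = -108670 - 621265/18 = -2577325/18 ≈ -1.4318e+5)
1/(1/m(h(-19)) + u) = 1/(1/1 - 2577325/18) = 1/(1 - 2577325/18) = 1/(-2577307/18) = -18/2577307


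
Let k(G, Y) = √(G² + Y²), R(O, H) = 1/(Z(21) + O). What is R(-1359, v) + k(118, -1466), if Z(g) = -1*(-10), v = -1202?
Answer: -1/1349 + 2*√540770 ≈ 1470.7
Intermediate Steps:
Z(g) = 10
R(O, H) = 1/(10 + O)
R(-1359, v) + k(118, -1466) = 1/(10 - 1359) + √(118² + (-1466)²) = 1/(-1349) + √(13924 + 2149156) = -1/1349 + √2163080 = -1/1349 + 2*√540770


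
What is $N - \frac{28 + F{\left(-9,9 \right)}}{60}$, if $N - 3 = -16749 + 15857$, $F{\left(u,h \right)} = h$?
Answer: $- \frac{53377}{60} \approx -889.62$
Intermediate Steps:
$N = -889$ ($N = 3 + \left(-16749 + 15857\right) = 3 - 892 = -889$)
$N - \frac{28 + F{\left(-9,9 \right)}}{60} = -889 - \frac{28 + 9}{60} = -889 - \frac{1}{60} \cdot 37 = -889 - \frac{37}{60} = - \frac{53377}{60}$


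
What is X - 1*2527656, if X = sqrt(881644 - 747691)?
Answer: -2527656 + sqrt(133953) ≈ -2.5273e+6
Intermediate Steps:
X = sqrt(133953) ≈ 366.00
X - 1*2527656 = sqrt(133953) - 1*2527656 = sqrt(133953) - 2527656 = -2527656 + sqrt(133953)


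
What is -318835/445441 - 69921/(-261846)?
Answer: -5815554361/12959660454 ≈ -0.44874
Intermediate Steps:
-318835/445441 - 69921/(-261846) = -318835*1/445441 - 69921*(-1/261846) = -318835/445441 + 7769/29094 = -5815554361/12959660454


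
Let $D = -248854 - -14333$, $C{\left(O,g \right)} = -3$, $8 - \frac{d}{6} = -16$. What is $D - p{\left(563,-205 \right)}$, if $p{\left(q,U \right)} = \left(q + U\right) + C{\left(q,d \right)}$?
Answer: $-234876$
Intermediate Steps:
$d = 144$ ($d = 48 - -96 = 48 + 96 = 144$)
$p{\left(q,U \right)} = -3 + U + q$ ($p{\left(q,U \right)} = \left(q + U\right) - 3 = \left(U + q\right) - 3 = -3 + U + q$)
$D = -234521$ ($D = -248854 + 14333 = -234521$)
$D - p{\left(563,-205 \right)} = -234521 - \left(-3 - 205 + 563\right) = -234521 - 355 = -234876$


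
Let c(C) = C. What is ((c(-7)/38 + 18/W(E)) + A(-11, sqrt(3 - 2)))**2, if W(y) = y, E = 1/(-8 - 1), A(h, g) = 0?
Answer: 37982569/1444 ≈ 26304.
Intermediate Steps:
E = -1/9 (E = 1/(-9) = -1/9 ≈ -0.11111)
((c(-7)/38 + 18/W(E)) + A(-11, sqrt(3 - 2)))**2 = ((-7/38 + 18/(-1/9)) + 0)**2 = ((-7*1/38 + 18*(-9)) + 0)**2 = ((-7/38 - 162) + 0)**2 = (-6163/38 + 0)**2 = (-6163/38)**2 = 37982569/1444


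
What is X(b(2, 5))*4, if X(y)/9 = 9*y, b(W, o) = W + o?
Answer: 2268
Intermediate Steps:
X(y) = 81*y (X(y) = 9*(9*y) = 81*y)
X(b(2, 5))*4 = (81*(2 + 5))*4 = (81*7)*4 = 567*4 = 2268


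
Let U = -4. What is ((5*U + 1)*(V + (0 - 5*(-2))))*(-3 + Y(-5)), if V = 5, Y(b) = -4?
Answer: 1995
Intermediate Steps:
((5*U + 1)*(V + (0 - 5*(-2))))*(-3 + Y(-5)) = ((5*(-4) + 1)*(5 + (0 - 5*(-2))))*(-3 - 4) = ((-20 + 1)*(5 + (0 + 10)))*(-7) = -19*(5 + 10)*(-7) = -19*15*(-7) = -285*(-7) = 1995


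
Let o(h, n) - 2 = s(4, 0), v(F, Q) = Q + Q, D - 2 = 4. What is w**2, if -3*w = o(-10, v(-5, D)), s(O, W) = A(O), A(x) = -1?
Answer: 1/9 ≈ 0.11111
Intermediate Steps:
D = 6 (D = 2 + 4 = 6)
v(F, Q) = 2*Q
s(O, W) = -1
o(h, n) = 1 (o(h, n) = 2 - 1 = 1)
w = -1/3 (w = -1/3*1 = -1/3 ≈ -0.33333)
w**2 = (-1/3)**2 = 1/9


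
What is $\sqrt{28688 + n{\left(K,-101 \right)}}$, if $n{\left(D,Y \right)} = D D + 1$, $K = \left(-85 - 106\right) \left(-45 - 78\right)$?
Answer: $\sqrt{551949738} \approx 23494.0$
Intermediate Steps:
$K = 23493$ ($K = \left(-191\right) \left(-123\right) = 23493$)
$n{\left(D,Y \right)} = 1 + D^{2}$ ($n{\left(D,Y \right)} = D^{2} + 1 = 1 + D^{2}$)
$\sqrt{28688 + n{\left(K,-101 \right)}} = \sqrt{28688 + \left(1 + 23493^{2}\right)} = \sqrt{28688 + \left(1 + 551921049\right)} = \sqrt{28688 + 551921050} = \sqrt{551949738}$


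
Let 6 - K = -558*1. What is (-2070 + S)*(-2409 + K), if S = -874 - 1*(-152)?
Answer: 5151240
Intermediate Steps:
S = -722 (S = -874 + 152 = -722)
K = 564 (K = 6 - (-558) = 6 - 1*(-558) = 6 + 558 = 564)
(-2070 + S)*(-2409 + K) = (-2070 - 722)*(-2409 + 564) = -2792*(-1845) = 5151240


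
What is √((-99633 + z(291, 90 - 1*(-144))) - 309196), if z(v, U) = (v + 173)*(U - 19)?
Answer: 3*I*√34341 ≈ 555.94*I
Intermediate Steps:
z(v, U) = (-19 + U)*(173 + v) (z(v, U) = (173 + v)*(-19 + U) = (-19 + U)*(173 + v))
√((-99633 + z(291, 90 - 1*(-144))) - 309196) = √((-99633 + (-3287 - 19*291 + 173*(90 - 1*(-144)) + (90 - 1*(-144))*291)) - 309196) = √((-99633 + (-3287 - 5529 + 173*(90 + 144) + (90 + 144)*291)) - 309196) = √((-99633 + (-3287 - 5529 + 173*234 + 234*291)) - 309196) = √((-99633 + (-3287 - 5529 + 40482 + 68094)) - 309196) = √((-99633 + 99760) - 309196) = √(127 - 309196) = √(-309069) = 3*I*√34341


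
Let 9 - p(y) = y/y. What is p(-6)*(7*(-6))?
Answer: -336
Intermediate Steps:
p(y) = 8 (p(y) = 9 - y/y = 9 - 1*1 = 9 - 1 = 8)
p(-6)*(7*(-6)) = 8*(7*(-6)) = 8*(-42) = -336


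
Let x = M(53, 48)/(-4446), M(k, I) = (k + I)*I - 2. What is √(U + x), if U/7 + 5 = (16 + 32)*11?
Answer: 2*√502396765/741 ≈ 60.497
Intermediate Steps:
U = 3661 (U = -35 + 7*((16 + 32)*11) = -35 + 7*(48*11) = -35 + 7*528 = -35 + 3696 = 3661)
M(k, I) = -2 + I*(I + k) (M(k, I) = (I + k)*I - 2 = I*(I + k) - 2 = -2 + I*(I + k))
x = -2423/2223 (x = (-2 + 48² + 48*53)/(-4446) = (-2 + 2304 + 2544)*(-1/4446) = 4846*(-1/4446) = -2423/2223 ≈ -1.0900)
√(U + x) = √(3661 - 2423/2223) = √(8135980/2223) = 2*√502396765/741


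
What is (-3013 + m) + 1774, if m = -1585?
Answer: -2824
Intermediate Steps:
(-3013 + m) + 1774 = (-3013 - 1585) + 1774 = -4598 + 1774 = -2824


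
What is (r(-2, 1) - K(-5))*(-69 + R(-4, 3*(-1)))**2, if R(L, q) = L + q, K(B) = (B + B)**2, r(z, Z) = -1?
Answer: -583376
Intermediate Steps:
K(B) = 4*B**2 (K(B) = (2*B)**2 = 4*B**2)
(r(-2, 1) - K(-5))*(-69 + R(-4, 3*(-1)))**2 = (-1 - 4*(-5)**2)*(-69 + (-4 + 3*(-1)))**2 = (-1 - 4*25)*(-69 + (-4 - 3))**2 = (-1 - 1*100)*(-69 - 7)**2 = (-1 - 100)*(-76)**2 = -101*5776 = -583376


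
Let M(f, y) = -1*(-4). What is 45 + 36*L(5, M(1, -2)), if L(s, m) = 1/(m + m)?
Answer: 99/2 ≈ 49.500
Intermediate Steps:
M(f, y) = 4
L(s, m) = 1/(2*m)
45 + 36*L(5, M(1, -2)) = 45 + 36*((1/2)/4) = 45 + 36*((1/2)*(1/4)) = 45 + 36*(1/8) = 45 + 9/2 = 99/2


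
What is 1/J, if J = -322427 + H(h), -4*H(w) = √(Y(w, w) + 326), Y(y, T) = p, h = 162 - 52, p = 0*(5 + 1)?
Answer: -2579416/831673362469 + 2*√326/831673362469 ≈ -3.1014e-6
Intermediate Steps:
p = 0 (p = 0*6 = 0)
h = 110
Y(y, T) = 0
H(w) = -√326/4 (H(w) = -√(0 + 326)/4 = -√326/4)
J = -322427 - √326/4 ≈ -3.2243e+5
1/J = 1/(-322427 - √326/4)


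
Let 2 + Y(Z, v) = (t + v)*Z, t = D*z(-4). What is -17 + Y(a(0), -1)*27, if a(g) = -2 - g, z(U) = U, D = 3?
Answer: 631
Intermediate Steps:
t = -12 (t = 3*(-4) = -12)
Y(Z, v) = -2 + Z*(-12 + v) (Y(Z, v) = -2 + (-12 + v)*Z = -2 + Z*(-12 + v))
-17 + Y(a(0), -1)*27 = -17 + (-2 - 12*(-2 - 1*0) + (-2 - 1*0)*(-1))*27 = -17 + (-2 - 12*(-2 + 0) + (-2 + 0)*(-1))*27 = -17 + (-2 - 12*(-2) - 2*(-1))*27 = -17 + (-2 + 24 + 2)*27 = -17 + 24*27 = -17 + 648 = 631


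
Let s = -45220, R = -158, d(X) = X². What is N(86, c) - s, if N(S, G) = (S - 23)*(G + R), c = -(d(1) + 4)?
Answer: 34951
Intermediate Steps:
c = -5 (c = -(1² + 4) = -(1 + 4) = -1*5 = -5)
N(S, G) = (-158 + G)*(-23 + S) (N(S, G) = (S - 23)*(G - 158) = (-23 + S)*(-158 + G) = (-158 + G)*(-23 + S))
N(86, c) - s = (3634 - 158*86 - 23*(-5) - 5*86) - 1*(-45220) = (3634 - 13588 + 115 - 430) + 45220 = -10269 + 45220 = 34951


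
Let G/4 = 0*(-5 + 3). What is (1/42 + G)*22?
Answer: 11/21 ≈ 0.52381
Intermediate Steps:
G = 0 (G = 4*(0*(-5 + 3)) = 4*(0*(-2)) = 4*0 = 0)
(1/42 + G)*22 = (1/42 + 0)*22 = (1/42)*22 = 11/21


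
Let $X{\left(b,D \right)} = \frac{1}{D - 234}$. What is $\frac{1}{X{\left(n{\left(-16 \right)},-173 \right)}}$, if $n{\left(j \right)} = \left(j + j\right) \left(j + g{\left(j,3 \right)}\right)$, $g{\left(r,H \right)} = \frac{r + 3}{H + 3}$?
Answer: $-407$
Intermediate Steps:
$g{\left(r,H \right)} = \frac{3 + r}{3 + H}$
$n{\left(j \right)} = 2 j \left(\frac{1}{2} + \frac{7 j}{6}\right)$ ($n{\left(j \right)} = \left(j + j\right) \left(j + \frac{3 + j}{3 + 3}\right) = 2 j \left(j + \frac{3 + j}{6}\right) = 2 j \left(j + \left(\frac{1}{2} + \frac{j}{6}\right)\right) = 2 j \left(\frac{1}{2} + \frac{7 j}{6}\right)$)
$X{\left(b,D \right)} = \frac{1}{-234 + D}$
$\frac{1}{X{\left(n{\left(-16 \right)},-173 \right)}} = \frac{1}{\frac{1}{-234 - 173}} = \frac{1}{\frac{1}{-407}} = \frac{1}{- \frac{1}{407}} = -407$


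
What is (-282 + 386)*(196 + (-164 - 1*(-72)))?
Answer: 10816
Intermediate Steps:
(-282 + 386)*(196 + (-164 - 1*(-72))) = 104*(196 + (-164 + 72)) = 104*(196 - 92) = 104*104 = 10816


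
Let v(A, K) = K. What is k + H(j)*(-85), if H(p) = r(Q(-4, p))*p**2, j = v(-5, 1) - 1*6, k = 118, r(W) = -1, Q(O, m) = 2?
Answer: 2243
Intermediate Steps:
j = -5 (j = 1 - 1*6 = 1 - 6 = -5)
H(p) = -p**2
k + H(j)*(-85) = 118 - 1*(-5)**2*(-85) = 118 - 1*25*(-85) = 118 - 25*(-85) = 118 + 2125 = 2243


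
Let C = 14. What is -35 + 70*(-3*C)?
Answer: -2975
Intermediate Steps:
-35 + 70*(-3*C) = -35 + 70*(-3*14) = -35 + 70*(-42) = -35 - 2940 = -2975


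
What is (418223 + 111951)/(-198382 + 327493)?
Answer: 530174/129111 ≈ 4.1063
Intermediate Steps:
(418223 + 111951)/(-198382 + 327493) = 530174/129111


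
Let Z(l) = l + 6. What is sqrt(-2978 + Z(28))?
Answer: 8*I*sqrt(46) ≈ 54.259*I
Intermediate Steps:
Z(l) = 6 + l
sqrt(-2978 + Z(28)) = sqrt(-2978 + (6 + 28)) = sqrt(-2978 + 34) = sqrt(-2944) = 8*I*sqrt(46)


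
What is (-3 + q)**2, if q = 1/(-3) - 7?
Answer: 961/9 ≈ 106.78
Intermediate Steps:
q = -22/3 (q = -1/3 - 7 = -22/3 ≈ -7.3333)
(-3 + q)**2 = (-3 - 22/3)**2 = (-31/3)**2 = 961/9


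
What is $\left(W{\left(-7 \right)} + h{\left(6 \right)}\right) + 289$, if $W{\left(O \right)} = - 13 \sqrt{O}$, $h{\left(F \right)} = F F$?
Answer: $325 - 13 i \sqrt{7} \approx 325.0 - 34.395 i$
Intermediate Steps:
$h{\left(F \right)} = F^{2}$
$\left(W{\left(-7 \right)} + h{\left(6 \right)}\right) + 289 = \left(- 13 \sqrt{-7} + 6^{2}\right) + 289 = \left(- 13 i \sqrt{7} + 36\right) + 289 = \left(36 - 13 i \sqrt{7}\right) + 289 = 325 - 13 i \sqrt{7}$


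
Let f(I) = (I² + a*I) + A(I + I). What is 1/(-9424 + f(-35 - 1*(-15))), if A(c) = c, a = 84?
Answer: -1/10744 ≈ -9.3075e-5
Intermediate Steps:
f(I) = I² + 86*I (f(I) = (I² + 84*I) + (I + I) = (I² + 84*I) + 2*I = I² + 86*I)
1/(-9424 + f(-35 - 1*(-15))) = 1/(-9424 + (-35 - 1*(-15))*(86 + (-35 - 1*(-15)))) = 1/(-9424 + (-35 + 15)*(86 + (-35 + 15))) = 1/(-9424 - 20*(86 - 20)) = 1/(-9424 - 20*66) = 1/(-9424 - 1320) = 1/(-10744) = -1/10744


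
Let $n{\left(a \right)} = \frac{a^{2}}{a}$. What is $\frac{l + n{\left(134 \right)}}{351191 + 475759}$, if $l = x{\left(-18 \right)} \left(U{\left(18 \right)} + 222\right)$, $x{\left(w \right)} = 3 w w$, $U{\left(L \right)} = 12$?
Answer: $\frac{113791}{413475} \approx 0.27521$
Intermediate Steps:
$x{\left(w \right)} = 3 w^{2}$
$n{\left(a \right)} = a$
$l = 227448$ ($l = 3 \left(-18\right)^{2} \left(12 + 222\right) = 3 \cdot 324 \cdot 234 = 972 \cdot 234 = 227448$)
$\frac{l + n{\left(134 \right)}}{351191 + 475759} = \frac{227448 + 134}{351191 + 475759} = \frac{227582}{826950} = 227582 \cdot \frac{1}{826950} = \frac{113791}{413475}$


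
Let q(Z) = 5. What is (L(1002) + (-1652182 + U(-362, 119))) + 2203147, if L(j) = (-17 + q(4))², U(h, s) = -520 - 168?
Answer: 550421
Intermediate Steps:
U(h, s) = -688
L(j) = 144 (L(j) = (-17 + 5)² = (-12)² = 144)
(L(1002) + (-1652182 + U(-362, 119))) + 2203147 = (144 + (-1652182 - 688)) + 2203147 = (144 - 1652870) + 2203147 = -1652726 + 2203147 = 550421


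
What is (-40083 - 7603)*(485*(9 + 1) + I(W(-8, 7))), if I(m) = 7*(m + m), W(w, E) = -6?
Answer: -227271476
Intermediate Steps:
I(m) = 14*m (I(m) = 7*(2*m) = 14*m)
(-40083 - 7603)*(485*(9 + 1) + I(W(-8, 7))) = (-40083 - 7603)*(485*(9 + 1) + 14*(-6)) = -47686*(485*10 - 84) = -47686*(4850 - 84) = -47686*4766 = -227271476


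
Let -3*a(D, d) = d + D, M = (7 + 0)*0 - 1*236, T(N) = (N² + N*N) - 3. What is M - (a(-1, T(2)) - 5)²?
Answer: -2485/9 ≈ -276.11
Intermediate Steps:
T(N) = -3 + 2*N² (T(N) = (N² + N²) - 3 = 2*N² - 3 = -3 + 2*N²)
M = -236 (M = 7*0 - 236 = 0 - 236 = -236)
a(D, d) = -D/3 - d/3 (a(D, d) = -(d + D)/3 = -(D + d)/3 = -D/3 - d/3)
M - (a(-1, T(2)) - 5)² = -236 - ((-⅓*(-1) - (-3 + 2*2²)/3) - 5)² = -236 - ((⅓ - (-3 + 2*4)/3) - 5)² = -236 - ((⅓ - (-3 + 8)/3) - 5)² = -236 - ((⅓ - ⅓*5) - 5)² = -236 - ((⅓ - 5/3) - 5)² = -236 - (-4/3 - 5)² = -236 - (-19/3)² = -236 - 1*361/9 = -236 - 361/9 = -2485/9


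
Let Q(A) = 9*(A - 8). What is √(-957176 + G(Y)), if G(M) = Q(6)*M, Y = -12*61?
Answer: 40*I*√590 ≈ 971.6*I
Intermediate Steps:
Y = -732
Q(A) = -72 + 9*A (Q(A) = 9*(-8 + A) = -72 + 9*A)
G(M) = -18*M (G(M) = (-72 + 9*6)*M = (-72 + 54)*M = -18*M)
√(-957176 + G(Y)) = √(-957176 - 18*(-732)) = √(-957176 + 13176) = √(-944000) = 40*I*√590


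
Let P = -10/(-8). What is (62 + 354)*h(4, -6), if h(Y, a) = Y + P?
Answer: 2184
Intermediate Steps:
P = 5/4 (P = -10*(-⅛) = 5/4 ≈ 1.2500)
h(Y, a) = 5/4 + Y (h(Y, a) = Y + 5/4 = 5/4 + Y)
(62 + 354)*h(4, -6) = (62 + 354)*(5/4 + 4) = 416*(21/4) = 2184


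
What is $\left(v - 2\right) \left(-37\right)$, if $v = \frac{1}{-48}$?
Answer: $\frac{3589}{48} \approx 74.771$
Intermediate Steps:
$v = - \frac{1}{48} \approx -0.020833$
$\left(v - 2\right) \left(-37\right) = \left(- \frac{1}{48} - 2\right) \left(-37\right) = \left(- \frac{97}{48}\right) \left(-37\right) = \frac{3589}{48}$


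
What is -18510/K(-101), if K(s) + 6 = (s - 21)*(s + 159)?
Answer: 9255/3541 ≈ 2.6137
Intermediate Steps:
K(s) = -6 + (-21 + s)*(159 + s) (K(s) = -6 + (s - 21)*(s + 159) = -6 + (-21 + s)*(159 + s))
-18510/K(-101) = -18510/(-3345 + (-101)**2 + 138*(-101)) = -18510/(-3345 + 10201 - 13938) = -18510/(-7082) = -18510*(-1/7082) = 9255/3541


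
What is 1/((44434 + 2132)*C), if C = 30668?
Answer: 1/1428086088 ≈ 7.0024e-10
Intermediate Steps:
1/((44434 + 2132)*C) = 1/((44434 + 2132)*30668) = (1/30668)/46566 = (1/46566)*(1/30668) = 1/1428086088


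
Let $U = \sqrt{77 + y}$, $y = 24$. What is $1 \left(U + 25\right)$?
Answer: $25 + \sqrt{101} \approx 35.05$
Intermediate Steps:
$U = \sqrt{101}$ ($U = \sqrt{77 + 24} = \sqrt{101} \approx 10.05$)
$1 \left(U + 25\right) = 1 \left(\sqrt{101} + 25\right) = 1 \left(25 + \sqrt{101}\right) = 25 + \sqrt{101}$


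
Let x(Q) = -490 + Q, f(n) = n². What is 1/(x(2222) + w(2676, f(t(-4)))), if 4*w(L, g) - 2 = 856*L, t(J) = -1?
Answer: 2/1148793 ≈ 1.7410e-6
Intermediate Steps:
w(L, g) = ½ + 214*L (w(L, g) = ½ + (856*L)/4 = ½ + 214*L)
1/(x(2222) + w(2676, f(t(-4)))) = 1/((-490 + 2222) + (½ + 214*2676)) = 1/(1732 + (½ + 572664)) = 1/(1732 + 1145329/2) = 1/(1148793/2) = 2/1148793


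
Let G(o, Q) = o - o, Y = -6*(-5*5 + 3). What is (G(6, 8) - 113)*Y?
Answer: -14916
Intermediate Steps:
Y = 132 (Y = -6*(-25 + 3) = -6*(-22) = 132)
G(o, Q) = 0
(G(6, 8) - 113)*Y = (0 - 113)*132 = -113*132 = -14916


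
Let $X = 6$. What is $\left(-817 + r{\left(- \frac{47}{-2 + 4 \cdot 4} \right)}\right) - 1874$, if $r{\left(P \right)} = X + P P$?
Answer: $- \frac{524051}{196} \approx -2673.7$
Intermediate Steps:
$r{\left(P \right)} = 6 + P^{2}$ ($r{\left(P \right)} = 6 + P P = 6 + P^{2}$)
$\left(-817 + r{\left(- \frac{47}{-2 + 4 \cdot 4} \right)}\right) - 1874 = \left(-817 + \left(6 + \left(- \frac{47}{-2 + 4 \cdot 4}\right)^{2}\right)\right) - 1874 = \left(-817 + \left(6 + \left(- \frac{47}{-2 + 16}\right)^{2}\right)\right) - 1874 = \left(-817 + \left(6 + \left(- \frac{47}{14}\right)^{2}\right)\right) - 1874 = \left(-817 + \left(6 + \frac{2209}{196}\right)\right) - 1874 = \left(-817 + \frac{3385}{196}\right) - 1874 = - \frac{156747}{196} - 1874 = - \frac{524051}{196}$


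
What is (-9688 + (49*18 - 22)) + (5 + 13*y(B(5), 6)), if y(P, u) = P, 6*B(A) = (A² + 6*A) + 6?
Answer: -52145/6 ≈ -8690.8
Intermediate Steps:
B(A) = 1 + A + A²/6 (B(A) = ((A² + 6*A) + 6)/6 = (6 + A² + 6*A)/6 = 1 + A + A²/6)
(-9688 + (49*18 - 22)) + (5 + 13*y(B(5), 6)) = (-9688 + (49*18 - 22)) + (5 + 13*(1 + 5 + (⅙)*5²)) = (-9688 + (882 - 22)) + (5 + 13*(1 + 5 + (⅙)*25)) = (-9688 + 860) + (5 + 13*(1 + 5 + 25/6)) = -8828 + (5 + 13*(61/6)) = -8828 + (5 + 793/6) = -8828 + 823/6 = -52145/6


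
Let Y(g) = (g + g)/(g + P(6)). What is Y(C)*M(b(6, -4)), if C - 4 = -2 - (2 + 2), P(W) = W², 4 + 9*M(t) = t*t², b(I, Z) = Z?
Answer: 8/9 ≈ 0.88889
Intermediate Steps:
M(t) = -4/9 + t³/9 (M(t) = -4/9 + (t*t²)/9 = -4/9 + t³/9)
C = -2 (C = 4 + (-2 - (2 + 2)) = 4 + (-2 - 1*4) = 4 + (-2 - 4) = 4 - 6 = -2)
Y(g) = 2*g/(36 + g) (Y(g) = (g + g)/(g + 6²) = (2*g)/(g + 36) = (2*g)/(36 + g) = 2*g/(36 + g))
Y(C)*M(b(6, -4)) = (2*(-2)/(36 - 2))*(-4/9 + (⅑)*(-4)³) = (2*(-2)/34)*(-4/9 + (⅑)*(-64)) = (2*(-2)*(1/34))*(-4/9 - 64/9) = -2/17*(-68/9) = 8/9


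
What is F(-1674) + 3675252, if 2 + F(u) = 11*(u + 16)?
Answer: 3657012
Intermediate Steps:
F(u) = 174 + 11*u (F(u) = -2 + 11*(u + 16) = -2 + 11*(16 + u) = -2 + (176 + 11*u) = 174 + 11*u)
F(-1674) + 3675252 = (174 + 11*(-1674)) + 3675252 = (174 - 18414) + 3675252 = -18240 + 3675252 = 3657012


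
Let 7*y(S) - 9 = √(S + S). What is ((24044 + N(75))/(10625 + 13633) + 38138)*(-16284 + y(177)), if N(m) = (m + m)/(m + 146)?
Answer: -3884096925437747/6254521 + 102231909179*√354/18763563 ≈ -6.2090e+8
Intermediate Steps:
N(m) = 2*m/(146 + m) (N(m) = (2*m)/(146 + m) = 2*m/(146 + m))
y(S) = 9/7 + √2*√S/7 (y(S) = 9/7 + √(S + S)/7 = 9/7 + √(2*S)/7 = 9/7 + (√2*√S)/7 = 9/7 + √2*√S/7)
((24044 + N(75))/(10625 + 13633) + 38138)*(-16284 + y(177)) = ((24044 + 2*75/(146 + 75))/(10625 + 13633) + 38138)*(-16284 + (9/7 + √2*√177/7)) = ((24044 + 2*75/221)/24258 + 38138)*(-16284 + (9/7 + √354/7)) = ((24044 + 2*75*(1/221))*(1/24258) + 38138)*(-113979/7 + √354/7) = ((24044 + 150/221)*(1/24258) + 38138)*(-113979/7 + √354/7) = ((5313874/221)*(1/24258) + 38138)*(-113979/7 + √354/7) = (2656937/2680509 + 38138)*(-113979/7 + √354/7) = 102231909179*(-113979/7 + √354/7)/2680509 = -3884096925437747/6254521 + 102231909179*√354/18763563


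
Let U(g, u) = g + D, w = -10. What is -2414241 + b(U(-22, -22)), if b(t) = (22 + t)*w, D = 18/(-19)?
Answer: -45870399/19 ≈ -2.4142e+6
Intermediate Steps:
D = -18/19 (D = 18*(-1/19) = -18/19 ≈ -0.94737)
U(g, u) = -18/19 + g (U(g, u) = g - 18/19 = -18/19 + g)
b(t) = -220 - 10*t (b(t) = (22 + t)*(-10) = -220 - 10*t)
-2414241 + b(U(-22, -22)) = -2414241 + (-220 - 10*(-18/19 - 22)) = -2414241 + (-220 - 10*(-436/19)) = -2414241 + (-220 + 4360/19) = -2414241 + 180/19 = -45870399/19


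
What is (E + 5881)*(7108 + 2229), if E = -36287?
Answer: -283900822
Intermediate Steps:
(E + 5881)*(7108 + 2229) = (-36287 + 5881)*(7108 + 2229) = -30406*9337 = -283900822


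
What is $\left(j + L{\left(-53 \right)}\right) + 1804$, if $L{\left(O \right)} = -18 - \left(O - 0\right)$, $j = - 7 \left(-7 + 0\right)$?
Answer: $1888$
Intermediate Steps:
$j = 49$ ($j = \left(-7\right) \left(-7\right) = 49$)
$L{\left(O \right)} = -18 - O$ ($L{\left(O \right)} = -18 - \left(O + 0\right) = -18 - O$)
$\left(j + L{\left(-53 \right)}\right) + 1804 = \left(49 - -35\right) + 1804 = \left(49 + \left(-18 + 53\right)\right) + 1804 = \left(49 + 35\right) + 1804 = 84 + 1804 = 1888$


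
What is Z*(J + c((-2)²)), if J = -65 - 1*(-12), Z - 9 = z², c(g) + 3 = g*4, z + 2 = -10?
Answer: -6120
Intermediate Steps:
z = -12 (z = -2 - 10 = -12)
c(g) = -3 + 4*g (c(g) = -3 + g*4 = -3 + 4*g)
Z = 153 (Z = 9 + (-12)² = 9 + 144 = 153)
J = -53 (J = -65 + 12 = -53)
Z*(J + c((-2)²)) = 153*(-53 + (-3 + 4*(-2)²)) = 153*(-53 + (-3 + 4*4)) = 153*(-53 + (-3 + 16)) = 153*(-53 + 13) = 153*(-40) = -6120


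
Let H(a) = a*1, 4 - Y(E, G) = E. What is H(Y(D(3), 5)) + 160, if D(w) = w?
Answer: 161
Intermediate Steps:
Y(E, G) = 4 - E
H(a) = a
H(Y(D(3), 5)) + 160 = (4 - 1*3) + 160 = (4 - 3) + 160 = 1 + 160 = 161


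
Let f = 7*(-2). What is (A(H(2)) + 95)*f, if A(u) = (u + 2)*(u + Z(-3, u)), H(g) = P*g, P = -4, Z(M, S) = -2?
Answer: -2170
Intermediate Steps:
f = -14
H(g) = -4*g
A(u) = (-2 + u)*(2 + u) (A(u) = (u + 2)*(u - 2) = (2 + u)*(-2 + u) = (-2 + u)*(2 + u))
(A(H(2)) + 95)*f = ((-4 + (-4*2)²) + 95)*(-14) = ((-4 + (-8)²) + 95)*(-14) = ((-4 + 64) + 95)*(-14) = (60 + 95)*(-14) = 155*(-14) = -2170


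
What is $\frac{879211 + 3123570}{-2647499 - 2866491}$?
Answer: $- \frac{4002781}{5513990} \approx -0.72593$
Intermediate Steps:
$\frac{879211 + 3123570}{-2647499 - 2866491} = \frac{4002781}{-5513990} = 4002781 \left(- \frac{1}{5513990}\right) = - \frac{4002781}{5513990}$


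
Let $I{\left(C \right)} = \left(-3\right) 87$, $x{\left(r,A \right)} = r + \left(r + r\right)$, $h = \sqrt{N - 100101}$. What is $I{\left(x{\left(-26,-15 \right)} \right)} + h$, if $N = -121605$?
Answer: $-261 + 3 i \sqrt{24634} \approx -261.0 + 470.86 i$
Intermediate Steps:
$h = 3 i \sqrt{24634}$ ($h = \sqrt{-121605 - 100101} = \sqrt{-221706} = 3 i \sqrt{24634} \approx 470.86 i$)
$x{\left(r,A \right)} = 3 r$ ($x{\left(r,A \right)} = r + 2 r = 3 r$)
$I{\left(C \right)} = -261$
$I{\left(x{\left(-26,-15 \right)} \right)} + h = -261 + 3 i \sqrt{24634}$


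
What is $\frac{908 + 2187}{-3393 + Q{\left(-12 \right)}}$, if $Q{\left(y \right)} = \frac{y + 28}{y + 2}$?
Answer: $- \frac{15475}{16973} \approx -0.91174$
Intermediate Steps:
$Q{\left(y \right)} = \frac{28 + y}{2 + y}$
$\frac{908 + 2187}{-3393 + Q{\left(-12 \right)}} = \frac{908 + 2187}{-3393 + \frac{28 - 12}{2 - 12}} = \frac{3095}{-3393 + \frac{1}{-10} \cdot 16} = \frac{3095}{-3393 - \frac{8}{5}} = \frac{3095}{- \frac{16973}{5}} = 3095 \left(- \frac{5}{16973}\right) = - \frac{15475}{16973}$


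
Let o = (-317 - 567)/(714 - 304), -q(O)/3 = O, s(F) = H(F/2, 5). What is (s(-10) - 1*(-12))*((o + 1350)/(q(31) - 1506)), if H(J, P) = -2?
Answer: -552616/65559 ≈ -8.4293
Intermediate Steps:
s(F) = -2
q(O) = -3*O
o = -442/205 (o = -884/410 = -884*1/410 = -442/205 ≈ -2.1561)
(s(-10) - 1*(-12))*((o + 1350)/(q(31) - 1506)) = (-2 - 1*(-12))*((-442/205 + 1350)/(-3*31 - 1506)) = (-2 + 12)*(276308/(205*(-93 - 1506))) = 10*((276308/205)/(-1599)) = 10*((276308/205)*(-1/1599)) = 10*(-276308/327795) = -552616/65559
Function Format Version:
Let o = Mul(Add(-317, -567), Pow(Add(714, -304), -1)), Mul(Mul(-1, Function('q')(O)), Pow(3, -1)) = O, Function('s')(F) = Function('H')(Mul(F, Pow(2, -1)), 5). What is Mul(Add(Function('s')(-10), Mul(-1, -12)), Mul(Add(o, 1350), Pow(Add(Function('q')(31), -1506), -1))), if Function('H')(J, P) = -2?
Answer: Rational(-552616, 65559) ≈ -8.4293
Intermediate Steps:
Function('s')(F) = -2
Function('q')(O) = Mul(-3, O)
o = Rational(-442, 205) (o = Mul(-884, Pow(410, -1)) = Mul(-884, Rational(1, 410)) = Rational(-442, 205) ≈ -2.1561)
Mul(Add(Function('s')(-10), Mul(-1, -12)), Mul(Add(o, 1350), Pow(Add(Function('q')(31), -1506), -1))) = Mul(Add(-2, Mul(-1, -12)), Mul(Add(Rational(-442, 205), 1350), Pow(Add(Mul(-3, 31), -1506), -1))) = Mul(Add(-2, 12), Mul(Rational(276308, 205), Pow(Add(-93, -1506), -1))) = Mul(10, Mul(Rational(276308, 205), Pow(-1599, -1))) = Mul(10, Mul(Rational(276308, 205), Rational(-1, 1599))) = Mul(10, Rational(-276308, 327795)) = Rational(-552616, 65559)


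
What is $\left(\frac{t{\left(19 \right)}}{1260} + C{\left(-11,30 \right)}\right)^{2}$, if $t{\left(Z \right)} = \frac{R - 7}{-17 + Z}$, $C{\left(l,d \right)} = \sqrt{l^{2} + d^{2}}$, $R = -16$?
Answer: $\frac{6483758929}{6350400} - \frac{23 \sqrt{1021}}{1260} \approx 1020.4$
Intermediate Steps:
$C{\left(l,d \right)} = \sqrt{d^{2} + l^{2}}$
$t{\left(Z \right)} = - \frac{23}{-17 + Z}$ ($t{\left(Z \right)} = \frac{-16 - 7}{-17 + Z} = - \frac{23}{-17 + Z}$)
$\left(\frac{t{\left(19 \right)}}{1260} + C{\left(-11,30 \right)}\right)^{2} = \left(\frac{\left(-23\right) \frac{1}{-17 + 19}}{1260} + \sqrt{30^{2} + \left(-11\right)^{2}}\right)^{2} = \left(- \frac{23}{2} \cdot \frac{1}{1260} + \sqrt{900 + 121}\right)^{2} = \left(\left(-23\right) \frac{1}{2} \cdot \frac{1}{1260} + \sqrt{1021}\right)^{2} = \left(\left(- \frac{23}{2}\right) \frac{1}{1260} + \sqrt{1021}\right)^{2} = \left(- \frac{23}{2520} + \sqrt{1021}\right)^{2}$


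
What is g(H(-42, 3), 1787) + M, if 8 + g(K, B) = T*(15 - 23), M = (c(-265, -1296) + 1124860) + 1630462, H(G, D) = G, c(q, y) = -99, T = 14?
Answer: 2755103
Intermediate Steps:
M = 2755223 (M = (-99 + 1124860) + 1630462 = 1124761 + 1630462 = 2755223)
g(K, B) = -120 (g(K, B) = -8 + 14*(15 - 23) = -8 + 14*(-8) = -8 - 112 = -120)
g(H(-42, 3), 1787) + M = -120 + 2755223 = 2755103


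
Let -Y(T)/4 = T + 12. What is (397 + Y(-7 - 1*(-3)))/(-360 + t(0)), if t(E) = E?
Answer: -73/72 ≈ -1.0139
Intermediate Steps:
Y(T) = -48 - 4*T (Y(T) = -4*(T + 12) = -4*(12 + T) = -48 - 4*T)
(397 + Y(-7 - 1*(-3)))/(-360 + t(0)) = (397 + (-48 - 4*(-7 - 1*(-3))))/(-360 + 0) = (397 + (-48 - 4*(-7 + 3)))/(-360) = (397 + (-48 - 4*(-4)))*(-1/360) = (397 + (-48 + 16))*(-1/360) = (397 - 32)*(-1/360) = 365*(-1/360) = -73/72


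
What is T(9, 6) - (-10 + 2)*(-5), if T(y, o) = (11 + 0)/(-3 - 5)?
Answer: -331/8 ≈ -41.375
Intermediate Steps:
T(y, o) = -11/8 (T(y, o) = 11/(-8) = 11*(-⅛) = -11/8)
T(9, 6) - (-10 + 2)*(-5) = -11/8 - (-10 + 2)*(-5) = -11/8 - (-8)*(-5) = -11/8 - 1*40 = -11/8 - 40 = -331/8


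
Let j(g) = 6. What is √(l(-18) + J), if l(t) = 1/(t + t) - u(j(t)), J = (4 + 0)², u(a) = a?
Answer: √359/6 ≈ 3.1579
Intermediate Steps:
J = 16 (J = 4² = 16)
l(t) = -6 + 1/(2*t) (l(t) = 1/(t + t) - 1*6 = 1/(2*t) - 6 = -6 + 1/(2*t))
√(l(-18) + J) = √((-6 + (½)/(-18)) + 16) = √((-6 + (½)*(-1/18)) + 16) = √((-6 - 1/36) + 16) = √(-217/36 + 16) = √(359/36) = √359/6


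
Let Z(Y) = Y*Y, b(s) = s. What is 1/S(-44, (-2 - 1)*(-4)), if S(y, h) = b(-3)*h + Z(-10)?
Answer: 1/64 ≈ 0.015625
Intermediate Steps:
Z(Y) = Y²
S(y, h) = 100 - 3*h (S(y, h) = -3*h + (-10)² = -3*h + 100 = 100 - 3*h)
1/S(-44, (-2 - 1)*(-4)) = 1/(100 - 3*(-2 - 1)*(-4)) = 1/(100 - (-9)*(-4)) = 1/(100 - 3*12) = 1/(100 - 36) = 1/64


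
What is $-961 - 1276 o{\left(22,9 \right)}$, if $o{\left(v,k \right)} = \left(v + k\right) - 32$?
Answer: $315$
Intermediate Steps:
$o{\left(v,k \right)} = -32 + k + v$ ($o{\left(v,k \right)} = \left(k + v\right) - 32 = -32 + k + v$)
$-961 - 1276 o{\left(22,9 \right)} = -961 - 1276 \left(-32 + 9 + 22\right) = -961 - -1276 = -961 + 1276 = 315$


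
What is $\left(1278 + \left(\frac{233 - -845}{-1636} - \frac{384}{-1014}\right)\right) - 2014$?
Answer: $- \frac{101784851}{138242} \approx -736.28$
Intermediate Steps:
$\left(1278 + \left(\frac{233 - -845}{-1636} - \frac{384}{-1014}\right)\right) - 2014 = \left(1278 + \left(\left(233 + 845\right) \left(- \frac{1}{1636}\right) - - \frac{64}{169}\right)\right) - 2014 = \left(1278 + \left(1078 \left(- \frac{1}{1636}\right) + \frac{64}{169}\right)\right) - 2014 = \left(1278 + \left(- \frac{539}{818} + \frac{64}{169}\right)\right) - 2014 = \left(1278 - \frac{38739}{138242}\right) - 2014 = \frac{176634537}{138242} - 2014 = - \frac{101784851}{138242}$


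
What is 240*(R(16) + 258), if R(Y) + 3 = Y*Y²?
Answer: 1044240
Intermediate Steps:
R(Y) = -3 + Y³ (R(Y) = -3 + Y*Y² = -3 + Y³)
240*(R(16) + 258) = 240*((-3 + 16³) + 258) = 240*((-3 + 4096) + 258) = 240*(4093 + 258) = 240*4351 = 1044240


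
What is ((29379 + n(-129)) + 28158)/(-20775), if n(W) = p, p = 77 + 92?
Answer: -57706/20775 ≈ -2.7777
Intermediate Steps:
p = 169
n(W) = 169
((29379 + n(-129)) + 28158)/(-20775) = ((29379 + 169) + 28158)/(-20775) = (29548 + 28158)*(-1/20775) = 57706*(-1/20775) = -57706/20775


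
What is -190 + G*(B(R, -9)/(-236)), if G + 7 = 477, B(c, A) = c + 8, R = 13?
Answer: -27355/118 ≈ -231.82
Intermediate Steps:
B(c, A) = 8 + c
G = 470 (G = -7 + 477 = 470)
-190 + G*(B(R, -9)/(-236)) = -190 + 470*((8 + 13)/(-236)) = -190 + 470*(21*(-1/236)) = -190 + 470*(-21/236) = -190 - 4935/118 = -27355/118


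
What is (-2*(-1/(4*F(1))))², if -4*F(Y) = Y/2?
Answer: 16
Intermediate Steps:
F(Y) = -Y/8 (F(Y) = -Y/(4*2) = -Y/8)
(-2*(-1/(4*F(1))))² = (-2/((-4*1)*(-⅛*1)))² = (-2/((-4*(-⅛))))² = (-2/½)² = (-2*2)² = (-4)² = 16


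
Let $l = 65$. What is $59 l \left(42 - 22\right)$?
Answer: $76700$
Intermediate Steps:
$59 l \left(42 - 22\right) = 59 \cdot 65 \left(42 - 22\right) = 3835 \left(42 - 22\right) = 3835 \cdot 20 = 76700$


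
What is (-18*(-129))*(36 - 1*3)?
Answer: 76626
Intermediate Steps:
(-18*(-129))*(36 - 1*3) = 2322*(36 - 3) = 2322*33 = 76626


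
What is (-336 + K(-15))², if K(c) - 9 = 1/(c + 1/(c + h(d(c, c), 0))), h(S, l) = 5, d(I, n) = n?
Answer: 2439075769/22801 ≈ 1.0697e+5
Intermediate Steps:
K(c) = 9 + 1/(c + 1/(5 + c)) (K(c) = 9 + 1/(c + 1/(c + 5)) = 9 + 1/(c + 1/(5 + c)))
(-336 + K(-15))² = (-336 + (14 + 9*(-15)² + 46*(-15))/(1 + (-15)² + 5*(-15)))² = (-336 + (14 + 9*225 - 690)/(1 + 225 - 75))² = (-336 + (14 + 2025 - 690)/151)² = (-336 + (1/151)*1349)² = (-336 + 1349/151)² = (-49387/151)² = 2439075769/22801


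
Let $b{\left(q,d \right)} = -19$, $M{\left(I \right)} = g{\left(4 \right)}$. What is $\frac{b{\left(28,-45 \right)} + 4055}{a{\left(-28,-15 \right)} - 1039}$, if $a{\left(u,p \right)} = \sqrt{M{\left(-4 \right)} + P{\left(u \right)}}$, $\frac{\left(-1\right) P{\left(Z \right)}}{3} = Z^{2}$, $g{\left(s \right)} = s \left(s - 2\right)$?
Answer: $- \frac{4193404}{1081865} - \frac{8072 i \sqrt{586}}{1081865} \approx -3.8761 - 0.18062 i$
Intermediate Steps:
$g{\left(s \right)} = s \left(-2 + s\right)$
$P{\left(Z \right)} = - 3 Z^{2}$
$M{\left(I \right)} = 8$ ($M{\left(I \right)} = 4 \left(-2 + 4\right) = 4 \cdot 2 = 8$)
$a{\left(u,p \right)} = \sqrt{8 - 3 u^{2}}$
$\frac{b{\left(28,-45 \right)} + 4055}{a{\left(-28,-15 \right)} - 1039} = \frac{-19 + 4055}{\sqrt{8 - 3 \left(-28\right)^{2}} - 1039} = \frac{4036}{\sqrt{8 - 2352} - 1039} = \frac{4036}{\sqrt{-2344} - 1039} = \frac{4036}{2 i \sqrt{586} - 1039} = \frac{4036}{-1039 + 2 i \sqrt{586}}$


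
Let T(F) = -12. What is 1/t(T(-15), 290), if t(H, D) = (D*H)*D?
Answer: -1/1009200 ≈ -9.9088e-7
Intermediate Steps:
t(H, D) = H*D**2
1/t(T(-15), 290) = 1/(-12*290**2) = 1/(-12*84100) = 1/(-1009200) = -1/1009200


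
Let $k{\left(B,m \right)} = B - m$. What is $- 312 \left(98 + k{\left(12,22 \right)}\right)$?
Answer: $-27456$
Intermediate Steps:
$- 312 \left(98 + k{\left(12,22 \right)}\right) = - 312 \left(98 + \left(12 - 22\right)\right) = - 312 \left(98 - 10\right) = \left(-312\right) 88 = -27456$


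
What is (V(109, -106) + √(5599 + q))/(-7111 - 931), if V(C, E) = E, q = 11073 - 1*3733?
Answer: 53/4021 - √12939/8042 ≈ -0.00096366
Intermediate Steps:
q = 7340 (q = 11073 - 3733 = 7340)
(V(109, -106) + √(5599 + q))/(-7111 - 931) = (-106 + √(5599 + 7340))/(-7111 - 931) = (-106 + √12939)/(-8042) = (-106 + √12939)*(-1/8042) = 53/4021 - √12939/8042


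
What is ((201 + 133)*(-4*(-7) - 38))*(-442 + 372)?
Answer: 233800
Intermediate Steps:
((201 + 133)*(-4*(-7) - 38))*(-442 + 372) = (334*(28 - 38))*(-70) = (334*(-10))*(-70) = -3340*(-70) = 233800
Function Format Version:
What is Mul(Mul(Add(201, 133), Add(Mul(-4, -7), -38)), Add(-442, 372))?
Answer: 233800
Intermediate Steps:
Mul(Mul(Add(201, 133), Add(Mul(-4, -7), -38)), Add(-442, 372)) = Mul(Mul(334, Add(28, -38)), -70) = Mul(Mul(334, -10), -70) = Mul(-3340, -70) = 233800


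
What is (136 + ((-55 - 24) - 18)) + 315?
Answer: 354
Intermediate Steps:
(136 + ((-55 - 24) - 18)) + 315 = (136 + (-79 - 18)) + 315 = (136 - 97) + 315 = 39 + 315 = 354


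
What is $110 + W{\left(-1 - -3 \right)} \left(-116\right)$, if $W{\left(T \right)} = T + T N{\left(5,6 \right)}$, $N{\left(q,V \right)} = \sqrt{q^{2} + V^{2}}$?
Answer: $-122 - 232 \sqrt{61} \approx -1934.0$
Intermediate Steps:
$N{\left(q,V \right)} = \sqrt{V^{2} + q^{2}}$
$W{\left(T \right)} = T + T \sqrt{61}$ ($W{\left(T \right)} = T + T \sqrt{6^{2} + 5^{2}} = T + T \sqrt{36 + 25} = T + T \sqrt{61}$)
$110 + W{\left(-1 - -3 \right)} \left(-116\right) = 110 + \left(-1 - -3\right) \left(1 + \sqrt{61}\right) \left(-116\right) = 110 + \left(-1 + 3\right) \left(1 + \sqrt{61}\right) \left(-116\right) = 110 + 2 \left(1 + \sqrt{61}\right) \left(-116\right) = 110 + \left(2 + 2 \sqrt{61}\right) \left(-116\right) = 110 - \left(232 + 232 \sqrt{61}\right) = -122 - 232 \sqrt{61}$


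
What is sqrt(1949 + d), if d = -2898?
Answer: I*sqrt(949) ≈ 30.806*I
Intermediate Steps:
sqrt(1949 + d) = sqrt(1949 - 2898) = sqrt(-949) = I*sqrt(949)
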